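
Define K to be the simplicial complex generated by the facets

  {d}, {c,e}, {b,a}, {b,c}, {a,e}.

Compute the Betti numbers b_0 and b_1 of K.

Take the total order a < b < c < d < e on the vertex set. Then K (dimension 1) consists of the simplices:

  0-simplices (5): a, b, c, d, e
  1-simplices (4): ab, ae, bc, ce

Hence C_0 ≅ Z^5, C_1 ≅ Z^4.

The boundary map ∂_1: C_1 → C_0 maps an edge to its endpoints' difference, ∂[p,q] = q − p. For instance
  ∂bc = c − b.
As a 5×4 matrix over Z this has rank 3, with invariant factors (1,1,1).

Now H_k = ker ∂_k / im ∂_{k+1}, so:

  H_0: rank C_0 − rank ∂_1 = 5 − 3 = 2, and the invariant factors of ∂_1 are all 1, so H_0 = Z^2.
  H_1: rank ker ∂_1 − rank ∂_2 = (4 − 3) − 0 = 1, and there is no ∂_2, so H_1 = Z.

Hence the Betti numbers are b_0 = 2, b_1 = 1.

b_0 = 2, b_1 = 1.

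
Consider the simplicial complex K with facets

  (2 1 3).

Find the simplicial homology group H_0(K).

Order the vertices as 1 < 2 < 3. Listing each simplex with vertices in this order, K has dimension 2 with simplices:

  0-simplices (3): [1], [2], [3]
  1-simplices (3): [1,2], [1,3], [2,3]
  2-simplices (1): [1,2,3]

so the chain groups are C_0 ≅ Z^3, C_1 ≅ Z^3, C_2 ≅ Z^1.

∂_1: C_1 → C_0 sends each edge [p,q] (with p < q) to q − p.
The 3×3 boundary matrix has rank 2 and Smith normal form diag(1,1).

∂_2: C_2 → C_1 sends each 2-simplex [p,q,r] to [q,r] − [p,r] + [p,q]. For instance
  ∂[1,2,3] = [2,3] − [1,3] + [1,2].
The 3×1 boundary matrix has rank 1 and Smith normal form diag(1).

Now H_k = ker ∂_k / im ∂_{k+1}, so:

  H_0: rank C_0 − rank ∂_1 = 3 − 2 = 1, and the invariant factors of ∂_1 are all 1, so H_0 = Z.

H_0 = Z.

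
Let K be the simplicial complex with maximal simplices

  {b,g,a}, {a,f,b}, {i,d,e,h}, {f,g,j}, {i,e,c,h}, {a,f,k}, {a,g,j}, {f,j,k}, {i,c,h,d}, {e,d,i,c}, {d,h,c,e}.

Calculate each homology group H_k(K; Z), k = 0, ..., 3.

H_0 = Z^2,  H_1 = Z,  H_2 = 0,  H_3 = Z.

Order the vertices as a < b < c < d < e < f < g < h < i < j < k. Listing each simplex with vertices in this order, K has dimension 3 with simplices:

  0-simplices (11): a, b, c, d, e, f, g, h, i, j, k
  1-simplices (22): ab, af, ag, aj, ak, bf, bg, cd, ce, ch, ci, de, dh, di, eh, ei, fg, fj, fk, gj, hi, jk
  2-simplices (16): abf, abg, afk, agj, cde, cdh, cdi, ceh, cei, chi, deh, dei, dhi, ehi, fgj, fjk
  3-simplices (5): cdeh, cdei, cdhi, cehi, dehi

giving chain groups C_0 ≅ Z^11, C_1 ≅ Z^22, C_2 ≅ Z^16, C_3 ≅ Z^5.

Boundary ∂_1: C_1 → C_0 is given by ∂[p,q] = [q] − [p]. For instance
  ∂ce = e − c.
As a 11×22 matrix over Z this has rank 9, with invariant factors (1,1,1,1,1,1,1,1,1).

Boundary ∂_2: C_2 → C_1 acts by ∂[p,q,r] = [q,r] − [p,r] + [p,q]. For instance
  ∂cdi = di − ci + cd,
  ∂ehi = hi − ei + eh.
The 22×16 boundary matrix has rank 12 and Smith normal form diag(1,1,1,1,1,1,1,1,1,1,1,1).

Boundary ∂_3: C_3 → C_2 sends each 3-simplex σ to the alternating sum Σ_i (−1)^i (σ with its i-th vertex removed). For instance
  ∂cdeh = deh − ceh + cdh − cde,
  ∂cdhi = dhi − chi + cdi − cdh.
The 16×5 boundary matrix has rank 4 and Smith normal form diag(1,1,1,1).

Now H_k = ker ∂_k / im ∂_{k+1}, so:

  H_0: rank C_0 − rank ∂_1 = 11 − 9 = 2, and the invariant factors of ∂_1 are all 1, so H_0 ≅ Z^2.
  H_1: rank ker ∂_1 − rank ∂_2 = (22 − 9) − 12 = 1, and the invariant factors of ∂_2 are all 1, so H_1 ≅ Z.
  H_2: rank ker ∂_2 − rank ∂_3 = (16 − 12) − 4 = 0, and the invariant factors of ∂_3 are all 1, so H_2 ≅ 0.
  H_3: rank ker ∂_3 − rank ∂_4 = (5 − 4) − 0 = 1, and there is no ∂_4, so H_3 ≅ Z.

As a check, the Euler characteristic is 11 − 22 + 16 − 5 = 0, which agrees with 2 − 1 + 0 − 1 = 0.
(K is a triangulation of the disjoint union of the cylinder S^1 x I and the 3-sphere S^3.)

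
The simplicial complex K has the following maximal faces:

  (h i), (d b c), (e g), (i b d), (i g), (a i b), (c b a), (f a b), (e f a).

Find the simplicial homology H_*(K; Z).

H_0 ≅ Z,  H_1 ≅ Z,  H_2 = 0.

Take the total order a < b < c < d < e < f < g < h < i on the vertex set. Then K (dimension 2) consists of the simplices:

  0-simplices (9): a, b, c, d, e, f, g, h, i
  1-simplices (15): ab, ac, ae, af, ai, bc, bd, bf, bi, cd, di, ef, eg, gi, hi
  2-simplices (6): abc, abf, abi, aef, bcd, bdi

Hence C_0 ≅ Z^9, C_1 ≅ Z^15, C_2 ≅ Z^6.

The boundary map ∂_1: C_1 → C_0 is given by ∂[p,q] = [q] − [p]. For instance
  ∂di = i − d.
This gives a 9×15 integer matrix of rank 8; reducing to Smith normal form yields diagonal entries (1,1,1,1,1,1,1,1).

∂_2: C_2 → C_1 maps a triangle to the signed sum of its edges. For instance
  ∂bdi = di − bi + bd,
  ∂aef = ef − af + ae.
The 15×6 boundary matrix has rank 6 and Smith normal form diag(1,1,1,1,1,1).

Reading off H_k = ker ∂_k / im ∂_{k+1}:

  H_0: rank C_0 − rank ∂_1 = 9 − 8 = 1, and the invariant factors of ∂_1 are all 1, so H_0 = Z.
  H_1: rank ker ∂_1 − rank ∂_2 = (15 − 8) − 6 = 1, and the invariant factors of ∂_2 are all 1, so H_1 = Z.
  H_2: rank ker ∂_2 − rank ∂_3 = (6 − 6) − 0 = 0, and there is no ∂_3, so H_2 = 0.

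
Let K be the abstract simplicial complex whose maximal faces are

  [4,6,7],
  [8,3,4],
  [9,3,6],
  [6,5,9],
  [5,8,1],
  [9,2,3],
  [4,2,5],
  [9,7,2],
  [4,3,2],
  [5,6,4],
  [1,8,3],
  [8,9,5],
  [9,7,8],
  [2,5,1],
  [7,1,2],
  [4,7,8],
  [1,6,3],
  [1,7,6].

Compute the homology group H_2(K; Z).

K has 9 vertices, 27 edges, 18 triangles.
rank ∂_2 = 17, rank ∂_3 = 0 ⇒ b_2 = 18 − 17 − 0 = 1. So H_2 ≅ Z.

H_2 = Z.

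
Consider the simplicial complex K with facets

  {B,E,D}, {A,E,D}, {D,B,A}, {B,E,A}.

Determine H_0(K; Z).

Fix the vertex order A < B < D < E and write every simplex with vertices in increasing order. Then dim K = 2 and the simplices of K are:

  0-simplices (4): A, B, D, E
  1-simplices (6): AB, AD, AE, BD, BE, DE
  2-simplices (4): ABD, ABE, ADE, BDE

so the chain groups are C_0 ≅ Z^4, C_1 ≅ Z^6, C_2 ≅ Z^4.

The boundary map ∂_1: C_1 → C_0 maps an edge to its endpoints' difference, ∂[p,q] = q − p.
As a 4×6 matrix over Z this has rank 3, with invariant factors (1,1,1).

∂_2: C_2 → C_1 sends each 2-simplex [p,q,r] to [q,r] − [p,r] + [p,q]. For instance
  ∂ADE = DE − AE + AD,
  ∂BDE = DE − BE + BD.
As a 6×4 matrix over Z this has rank 3, with invariant factors (1,1,1).

From H_k ≅ ker(∂_k) / im(∂_{k+1}) we obtain:

  H_0: rank C_0 − rank ∂_1 = 4 − 3 = 1, and the invariant factors of ∂_1 are all 1, so H_0 ≅ Z.

H_0 ≅ Z.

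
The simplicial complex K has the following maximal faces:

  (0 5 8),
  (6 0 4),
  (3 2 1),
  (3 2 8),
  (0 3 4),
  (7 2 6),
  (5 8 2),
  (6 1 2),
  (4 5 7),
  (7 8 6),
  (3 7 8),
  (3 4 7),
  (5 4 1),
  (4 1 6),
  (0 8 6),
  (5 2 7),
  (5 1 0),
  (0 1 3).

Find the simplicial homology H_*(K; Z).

H_0 ≅ Z,  H_1 ≅ Z ⊕ Z/2,  H_2 = 0.

We work with the vertex ordering 0 < 1 < 2 < 3 < 4 < 5 < 6 < 7 < 8. The simplices of K, each written with vertices in increasing order, are:

  0-simplices (9): [0], [1], [2], [3], [4], [5], [6], [7], [8]
  1-simplices (27): (27 of them)
  2-simplices (18): [0,1,3], [0,1,5], [0,3,4], [0,4,6], [0,5,8], [0,6,8], [1,2,3], [1,2,6], [1,4,5], [1,4,6], [2,3,8], [2,5,7], [2,5,8], [2,6,7], [3,4,7], [3,7,8], [4,5,7], [6,7,8]

giving chain groups C_0 ≅ Z^9, C_1 ≅ Z^27, C_2 ≅ Z^18.

Boundary ∂_1: C_1 → C_0 sends each edge [p,q] (with p < q) to q − p. For instance
  ∂[0,6] = [6] − [0].
The 9×27 boundary matrix has rank 8 and Smith normal form diag(1,1,1,1,1,1,1,1).

∂_2: C_2 → C_1 maps a triangle to the signed sum of its edges. For instance
  ∂[1,2,3] = [2,3] − [1,3] + [1,2],
  ∂[0,1,3] = [1,3] − [0,3] + [0,1].
The 27×18 boundary matrix has rank 18 and Smith normal form diag(1,1,1,1,1,1,1,1,1,1,1,1,1,1,1,1,1,2).

From H_k ≅ ker(∂_k) / im(∂_{k+1}) we obtain:

  H_0: rank C_0 − rank ∂_1 = 9 − 8 = 1, and the invariant factors of ∂_1 are all 1, so H_0 = Z.
  H_1: rank ker ∂_1 − rank ∂_2 = (27 − 8) − 18 = 1, and ∂_2 has invariant factor 2 > 1, so H_1 = Z ⊕ Z/2.
  H_2: rank ker ∂_2 − rank ∂_3 = (18 − 18) − 0 = 0, and there is no ∂_3, so H_2 = 0.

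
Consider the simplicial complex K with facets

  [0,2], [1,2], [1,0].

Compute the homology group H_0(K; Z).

H_0 ≅ Z.

Fix the vertex order 0 < 1 < 2 and write every simplex with vertices in increasing order. Then dim K = 1 and the simplices of K are:

  0-simplices (3): [0], [1], [2]
  1-simplices (3): [0,1], [0,2], [1,2]

so the chain groups are C_0 ≅ Z^3, C_1 ≅ Z^3.

The boundary map ∂_1: C_1 → C_0 maps an edge to its endpoints' difference, ∂[p,q] = q − p. For instance
  ∂[0,1] = [1] − [0].
The 3×3 boundary matrix has rank 2 and Smith normal form diag(1,1).

From H_k ≅ ker(∂_k) / im(∂_{k+1}) we obtain:

  H_0: rank C_0 − rank ∂_1 = 3 − 2 = 1, and the invariant factors of ∂_1 are all 1, so H_0 ≅ Z.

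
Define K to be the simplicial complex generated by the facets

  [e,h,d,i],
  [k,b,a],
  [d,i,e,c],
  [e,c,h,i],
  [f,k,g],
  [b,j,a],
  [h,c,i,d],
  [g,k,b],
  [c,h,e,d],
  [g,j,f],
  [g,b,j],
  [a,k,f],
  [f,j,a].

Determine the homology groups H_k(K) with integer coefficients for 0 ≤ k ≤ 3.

H_0 = Z^2,  H_1 = 0,  H_2 = Z,  H_3 = Z.

We work with the vertex ordering a < b < c < d < e < f < g < h < i < j < k. The simplices of K, each written with vertices in increasing order, are:

  0-simplices (11): a, b, c, d, e, f, g, h, i, j, k
  1-simplices (22): ab, af, aj, ak, bg, bj, bk, cd, ce, ch, ci, de, dh, di, eh, ei, fg, fj, fk, gj, gk, hi
  2-simplices (18): abj, abk, afj, afk, bgj, bgk, cde, cdh, cdi, ceh, cei, chi, deh, dei, dhi, ehi, fgj, fgk
  3-simplices (5): cdeh, cdei, cdhi, cehi, dehi

giving chain groups C_0 ≅ Z^11, C_1 ≅ Z^22, C_2 ≅ Z^18, C_3 ≅ Z^5.

The boundary map ∂_1: C_1 → C_0 sends each edge [p,q] (with p < q) to q − p.
The 11×22 boundary matrix has rank 9 and Smith normal form diag(1,1,1,1,1,1,1,1,1).

Boundary ∂_2: C_2 → C_1 acts by ∂[p,q,r] = [q,r] − [p,r] + [p,q]. For instance
  ∂fgk = gk − fk + fg,
  ∂cdh = dh − ch + cd.
The resulting 22×18 matrix has rank 13, and its Smith normal form has invariant factors (1,1,1,1,1,1,1,1,1,1,1,1,1).

Boundary ∂_3: C_3 → C_2 sends each 3-simplex σ to the alternating sum Σ_i (−1)^i (σ with its i-th vertex removed). For instance
  ∂cdeh = deh − ceh + cdh − cde,
  ∂cdhi = dhi − chi + cdi − cdh.
The resulting 18×5 matrix has rank 4, and its Smith normal form has invariant factors (1,1,1,1).

Now H_k = ker ∂_k / im ∂_{k+1}, so:

  H_0: rank C_0 − rank ∂_1 = 11 − 9 = 2, and the invariant factors of ∂_1 are all 1, so H_0 ≅ Z^2.
  H_1: rank ker ∂_1 − rank ∂_2 = (22 − 9) − 13 = 0, and the invariant factors of ∂_2 are all 1, so H_1 ≅ 0.
  H_2: rank ker ∂_2 − rank ∂_3 = (18 − 13) − 4 = 1, and the invariant factors of ∂_3 are all 1, so H_2 ≅ Z.
  H_3: rank ker ∂_3 − rank ∂_4 = (5 − 4) − 0 = 1, and there is no ∂_4, so H_3 ≅ Z.

(K is a triangulation of the disjoint union of the 2-sphere S^2 and the 3-sphere S^3.)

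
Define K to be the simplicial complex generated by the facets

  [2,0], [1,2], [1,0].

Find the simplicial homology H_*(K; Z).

Order the vertices as 0 < 1 < 2. Listing each simplex with vertices in this order, K has dimension 1 with simplices:

  0-simplices (3): [0], [1], [2]
  1-simplices (3): [0,1], [0,2], [1,2]

giving chain groups C_0 ≅ Z^3, C_1 ≅ Z^3.

Boundary ∂_1: C_1 → C_0 sends each edge [p,q] (with p < q) to q − p. For instance
  ∂[0,1] = [1] − [0].
This gives a 3×3 integer matrix of rank 2; reducing to Smith normal form yields diagonal entries (1,1).

Reading off H_k = ker ∂_k / im ∂_{k+1}:

  H_0: rank C_0 − rank ∂_1 = 3 − 2 = 1, and the invariant factors of ∂_1 are all 1, so H_0 = Z.
  H_1: rank ker ∂_1 − rank ∂_2 = (3 − 2) − 0 = 1, and there is no ∂_2, so H_1 = Z.

As a check, the Euler characteristic is 3 − 3 = 0, which agrees with 1 − 1 = 0.

H_0 = Z,  H_1 = Z.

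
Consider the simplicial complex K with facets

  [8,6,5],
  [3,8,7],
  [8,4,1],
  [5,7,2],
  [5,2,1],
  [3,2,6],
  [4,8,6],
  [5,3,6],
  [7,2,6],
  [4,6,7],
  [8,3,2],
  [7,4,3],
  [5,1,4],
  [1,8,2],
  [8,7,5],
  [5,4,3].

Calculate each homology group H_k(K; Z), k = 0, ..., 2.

Take the total order 1 < 2 < 3 < 4 < 5 < 6 < 7 < 8 on the vertex set. Then K (dimension 2) consists of the simplices:

  0-simplices (8): [1], [2], [3], [4], [5], [6], [7], [8]
  1-simplices (24): (24 of them)
  2-simplices (16): [1,2,5], [1,2,8], [1,4,5], [1,4,8], [2,3,6], [2,3,8], [2,5,7], [2,6,7], [3,4,5], [3,4,7], [3,5,6], [3,7,8], [4,6,7], [4,6,8], [5,6,8], [5,7,8]

so the chain groups are C_0 ≅ Z^8, C_1 ≅ Z^24, C_2 ≅ Z^16.

The boundary map ∂_1: C_1 → C_0 maps an edge to its endpoints' difference, ∂[p,q] = q − p. For instance
  ∂[3,8] = [8] − [3].
As a 8×24 matrix over Z this has rank 7, with invariant factors (1,1,1,1,1,1,1).

The boundary map ∂_2: C_2 → C_1 maps a triangle to the signed sum of its edges. For instance
  ∂[5,6,8] = [6,8] − [5,8] + [5,6],
  ∂[4,6,8] = [6,8] − [4,8] + [4,6].
As a 24×16 matrix over Z this has rank 15, with invariant factors (1,1,1,1,1,1,1,1,1,1,1,1,1,1,1).

From H_k ≅ ker(∂_k) / im(∂_{k+1}) we obtain:

  H_0: rank C_0 − rank ∂_1 = 8 − 7 = 1, and the invariant factors of ∂_1 are all 1, so H_0 = Z.
  H_1: rank ker ∂_1 − rank ∂_2 = (24 − 7) − 15 = 2, and the invariant factors of ∂_2 are all 1, so H_1 = Z^2.
  H_2: rank ker ∂_2 − rank ∂_3 = (16 − 15) − 0 = 1, and there is no ∂_3, so H_2 = Z.

As a check, the Euler characteristic is 8 − 24 + 16 = 0, which agrees with 1 − 2 + 1 = 0.
(K is a triangulation of the torus T^2.)

H_0 = Z,  H_1 = Z^2,  H_2 = Z.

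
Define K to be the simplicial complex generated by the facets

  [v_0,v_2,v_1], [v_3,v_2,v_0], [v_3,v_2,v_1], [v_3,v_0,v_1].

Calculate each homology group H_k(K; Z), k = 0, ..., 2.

We work with the vertex ordering v_0 < v_1 < v_2 < v_3. The simplices of K, each written with vertices in increasing order, are:

  0-simplices (4): [v_0], [v_1], [v_2], [v_3]
  1-simplices (6): [v_0,v_1], [v_0,v_2], [v_0,v_3], [v_1,v_2], [v_1,v_3], [v_2,v_3]
  2-simplices (4): [v_0,v_1,v_2], [v_0,v_1,v_3], [v_0,v_2,v_3], [v_1,v_2,v_3]

giving chain groups C_0 ≅ Z^4, C_1 ≅ Z^6, C_2 ≅ Z^4.

Boundary ∂_1: C_1 → C_0 maps an edge to its endpoints' difference, ∂[p,q] = q − p. For instance
  ∂[v_1,v_3] = [v_3] − [v_1].
This gives a 4×6 integer matrix of rank 3; reducing to Smith normal form yields diagonal entries (1,1,1).

∂_2: C_2 → C_1 sends each 2-simplex [p,q,r] to [q,r] − [p,r] + [p,q]. For instance
  ∂[v_1,v_2,v_3] = [v_2,v_3] − [v_1,v_3] + [v_1,v_2],
  ∂[v_0,v_2,v_3] = [v_2,v_3] − [v_0,v_3] + [v_0,v_2].
As a 6×4 matrix over Z this has rank 3, with invariant factors (1,1,1).

From H_k ≅ ker(∂_k) / im(∂_{k+1}) we obtain:

  H_0: rank C_0 − rank ∂_1 = 4 − 3 = 1, and the invariant factors of ∂_1 are all 1, so H_0 = Z.
  H_1: rank ker ∂_1 − rank ∂_2 = (6 − 3) − 3 = 0, and the invariant factors of ∂_2 are all 1, so H_1 = 0.
  H_2: rank ker ∂_2 − rank ∂_3 = (4 − 3) − 0 = 1, and there is no ∂_3, so H_2 = Z.

H_0 = Z,  H_1 = 0,  H_2 = Z.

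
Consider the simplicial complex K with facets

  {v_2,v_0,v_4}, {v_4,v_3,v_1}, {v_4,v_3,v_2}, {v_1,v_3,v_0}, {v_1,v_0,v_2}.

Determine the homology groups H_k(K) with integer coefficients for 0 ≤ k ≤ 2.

H_0 ≅ Z,  H_1 ≅ Z,  H_2 = 0.

Take the total order v_0 < v_1 < v_2 < v_3 < v_4 on the vertex set. Then K (dimension 2) consists of the simplices:

  0-simplices (5): [v_0], [v_1], [v_2], [v_3], [v_4]
  1-simplices (10): [v_0,v_1], [v_0,v_2], [v_0,v_3], [v_0,v_4], [v_1,v_2], [v_1,v_3], [v_1,v_4], [v_2,v_3], [v_2,v_4], [v_3,v_4]
  2-simplices (5): [v_0,v_1,v_2], [v_0,v_1,v_3], [v_0,v_2,v_4], [v_1,v_3,v_4], [v_2,v_3,v_4]

Hence C_0 ≅ Z^5, C_1 ≅ Z^10, C_2 ≅ Z^5.

∂_1: C_1 → C_0 maps an edge to its endpoints' difference, ∂[p,q] = q − p. For instance
  ∂[v_1,v_4] = [v_4] − [v_1].
The 5×10 boundary matrix has rank 4 and Smith normal form diag(1,1,1,1).

The boundary map ∂_2: C_2 → C_1 sends each 2-simplex [p,q,r] to [q,r] − [p,r] + [p,q]. For instance
  ∂[v_0,v_1,v_3] = [v_1,v_3] − [v_0,v_3] + [v_0,v_1],
  ∂[v_2,v_3,v_4] = [v_3,v_4] − [v_2,v_4] + [v_2,v_3].
This gives a 10×5 integer matrix of rank 5; reducing to Smith normal form yields diagonal entries (1,1,1,1,1).

Reading off H_k = ker ∂_k / im ∂_{k+1}:

  H_0: rank C_0 − rank ∂_1 = 5 − 4 = 1, and the invariant factors of ∂_1 are all 1, so H_0 = Z.
  H_1: rank ker ∂_1 − rank ∂_2 = (10 − 4) − 5 = 1, and the invariant factors of ∂_2 are all 1, so H_1 = Z.
  H_2: rank ker ∂_2 − rank ∂_3 = (5 − 5) − 0 = 0, and there is no ∂_3, so H_2 = 0.

As a check, the Euler characteristic is 5 − 10 + 5 = 0, which agrees with 1 − 1 + 0 = 0.
(K is a triangulation of the Möbius band.)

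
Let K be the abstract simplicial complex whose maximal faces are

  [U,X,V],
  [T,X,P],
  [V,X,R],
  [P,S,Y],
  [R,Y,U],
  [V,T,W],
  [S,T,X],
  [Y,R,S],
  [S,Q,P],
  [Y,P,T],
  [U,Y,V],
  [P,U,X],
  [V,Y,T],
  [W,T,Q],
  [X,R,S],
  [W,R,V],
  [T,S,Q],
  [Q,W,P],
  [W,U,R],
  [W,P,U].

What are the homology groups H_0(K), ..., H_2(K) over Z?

We work with the vertex ordering P < Q < R < S < T < U < V < W < X < Y. The simplices of K, each written with vertices in increasing order, are:

  0-simplices (10): P, Q, R, S, T, U, V, W, X, Y
  1-simplices (30): PQ, PS, PT, PU, PW, PX, PY, QS, QT, QW, RS, RU, RV, RW, RX, RY, ST, SX, SY, TV, TW, TX, TY, UV, UW, UX, UY, VW, VX, VY
  2-simplices (20): PQS, PQW, PSY, PTX, PTY, PUW, PUX, QST, QTW, RSX, RSY, RUW, RUY, RVW, RVX, STX, TVW, TVY, UVX, UVY

giving chain groups C_0 ≅ Z^10, C_1 ≅ Z^30, C_2 ≅ Z^20.

Boundary ∂_1: C_1 → C_0 is given by ∂[p,q] = [q] − [p]. For instance
  ∂UV = V − U.
As a 10×30 matrix over Z this has rank 9, with invariant factors (1,1,1,1,1,1,1,1,1).

The boundary map ∂_2: C_2 → C_1 maps a triangle to the signed sum of its edges. For instance
  ∂UVY = VY − UY + UV,
  ∂RVX = VX − RX + RV.
This gives a 30×20 integer matrix of rank 20; reducing to Smith normal form yields diagonal entries (1,1,1,1,1,1,1,1,1,1,1,1,1,1,1,1,1,1,1,2).

From H_k ≅ ker(∂_k) / im(∂_{k+1}) we obtain:

  H_0: rank C_0 − rank ∂_1 = 10 − 9 = 1, and the invariant factors of ∂_1 are all 1, so H_0 ≅ Z.
  H_1: rank ker ∂_1 − rank ∂_2 = (30 − 9) − 20 = 1, and ∂_2 has invariant factor 2 > 1, so H_1 ≅ Z ⊕ Z/2.
  H_2: rank ker ∂_2 − rank ∂_3 = (20 − 20) − 0 = 0, and there is no ∂_3, so H_2 ≅ 0.

H_0 = Z,  H_1 = Z ⊕ Z/2,  H_2 = 0.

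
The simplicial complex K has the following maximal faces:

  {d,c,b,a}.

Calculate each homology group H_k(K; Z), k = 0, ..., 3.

Order the vertices as a < b < c < d. Listing each simplex with vertices in this order, K has dimension 3 with simplices:

  0-simplices (4): a, b, c, d
  1-simplices (6): ab, ac, ad, bc, bd, cd
  2-simplices (4): abc, abd, acd, bcd
  3-simplices (1): abcd

Hence C_0 ≅ Z^4, C_1 ≅ Z^6, C_2 ≅ Z^4, C_3 ≅ Z^1.

Boundary ∂_1: C_1 → C_0 maps an edge to its endpoints' difference, ∂[p,q] = q − p. For instance
  ∂ac = c − a.
The 4×6 boundary matrix has rank 3 and Smith normal form diag(1,1,1).

Boundary ∂_2: C_2 → C_1 acts by ∂[p,q,r] = [q,r] − [p,r] + [p,q]. For instance
  ∂bcd = cd − bd + bc,
  ∂abd = bd − ad + ab.
The resulting 6×4 matrix has rank 3, and its Smith normal form has invariant factors (1,1,1).

The boundary map ∂_3: C_3 → C_2 sends each 3-simplex σ to the alternating sum Σ_i (−1)^i (σ with its i-th vertex removed). For instance
  ∂abcd = bcd − acd + abd − abc.
This gives a 4×1 integer matrix of rank 1; reducing to Smith normal form yields diagonal entries (1).

Now H_k = ker ∂_k / im ∂_{k+1}, so:

  H_0: rank C_0 − rank ∂_1 = 4 − 3 = 1, and the invariant factors of ∂_1 are all 1, so H_0 ≅ Z.
  H_1: rank ker ∂_1 − rank ∂_2 = (6 − 3) − 3 = 0, and the invariant factors of ∂_2 are all 1, so H_1 ≅ 0.
  H_2: rank ker ∂_2 − rank ∂_3 = (4 − 3) − 1 = 0, and the invariant factors of ∂_3 are all 1, so H_2 ≅ 0.
  H_3: rank ker ∂_3 − rank ∂_4 = (1 − 1) − 0 = 0, and there is no ∂_4, so H_3 ≅ 0.

(K is a triangulation of the 3-simplex.)

H_0 = Z,  H_1 = 0,  H_2 = 0,  H_3 = 0.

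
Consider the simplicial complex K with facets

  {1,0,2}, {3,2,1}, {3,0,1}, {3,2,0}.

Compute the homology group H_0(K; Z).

H_0 = Z.

Take the total order 0 < 1 < 2 < 3 on the vertex set. Then K (dimension 2) consists of the simplices:

  0-simplices (4): [0], [1], [2], [3]
  1-simplices (6): [0,1], [0,2], [0,3], [1,2], [1,3], [2,3]
  2-simplices (4): [0,1,2], [0,1,3], [0,2,3], [1,2,3]

giving chain groups C_0 ≅ Z^4, C_1 ≅ Z^6, C_2 ≅ Z^4.

The boundary map ∂_1: C_1 → C_0 maps an edge to its endpoints' difference, ∂[p,q] = q − p.
This gives a 4×6 integer matrix of rank 3; reducing to Smith normal form yields diagonal entries (1,1,1).

The boundary map ∂_2: C_2 → C_1 acts by ∂[p,q,r] = [q,r] − [p,r] + [p,q]. For instance
  ∂[0,1,2] = [1,2] − [0,2] + [0,1],
  ∂[0,2,3] = [2,3] − [0,3] + [0,2].
The 6×4 boundary matrix has rank 3 and Smith normal form diag(1,1,1).

Reading off H_k = ker ∂_k / im ∂_{k+1}:

  H_0: rank C_0 − rank ∂_1 = 4 − 3 = 1, and the invariant factors of ∂_1 are all 1, so H_0 ≅ Z.

(K is a triangulation of the 2-sphere S^2.)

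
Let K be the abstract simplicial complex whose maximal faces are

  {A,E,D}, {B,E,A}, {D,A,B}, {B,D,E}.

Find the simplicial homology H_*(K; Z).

H_0 ≅ Z,  H_1 = 0,  H_2 ≅ Z.

We work with the vertex ordering A < B < D < E. The simplices of K, each written with vertices in increasing order, are:

  0-simplices (4): A, B, D, E
  1-simplices (6): AB, AD, AE, BD, BE, DE
  2-simplices (4): ABD, ABE, ADE, BDE

Hence C_0 ≅ Z^4, C_1 ≅ Z^6, C_2 ≅ Z^4.

∂_1: C_1 → C_0 sends each edge [p,q] (with p < q) to q − p. For instance
  ∂BE = E − B.
As a 4×6 matrix over Z this has rank 3, with invariant factors (1,1,1).

Boundary ∂_2: C_2 → C_1 acts by ∂[p,q,r] = [q,r] − [p,r] + [p,q]. For instance
  ∂ADE = DE − AE + AD,
  ∂BDE = DE − BE + BD.
The 6×4 boundary matrix has rank 3 and Smith normal form diag(1,1,1).

From H_k ≅ ker(∂_k) / im(∂_{k+1}) we obtain:

  H_0: rank C_0 − rank ∂_1 = 4 − 3 = 1, and the invariant factors of ∂_1 are all 1, so H_0 = Z.
  H_1: rank ker ∂_1 − rank ∂_2 = (6 − 3) − 3 = 0, and the invariant factors of ∂_2 are all 1, so H_1 = 0.
  H_2: rank ker ∂_2 − rank ∂_3 = (4 − 3) − 0 = 1, and there is no ∂_3, so H_2 = Z.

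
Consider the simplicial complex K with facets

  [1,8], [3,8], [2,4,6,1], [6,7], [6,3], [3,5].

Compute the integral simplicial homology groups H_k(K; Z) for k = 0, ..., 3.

Order the vertices as 1 < 2 < 3 < 4 < 5 < 6 < 7 < 8. Listing each simplex with vertices in this order, K has dimension 3 with simplices:

  0-simplices (8): [1], [2], [3], [4], [5], [6], [7], [8]
  1-simplices (11): [1,2], [1,4], [1,6], [1,8], [2,4], [2,6], [3,5], [3,6], [3,8], [4,6], [6,7]
  2-simplices (4): [1,2,4], [1,2,6], [1,4,6], [2,4,6]
  3-simplices (1): [1,2,4,6]

giving chain groups C_0 ≅ Z^8, C_1 ≅ Z^11, C_2 ≅ Z^4, C_3 ≅ Z^1.

∂_1: C_1 → C_0 sends each edge [p,q] (with p < q) to q − p.
The resulting 8×11 matrix has rank 7, and its Smith normal form has invariant factors (1,1,1,1,1,1,1).

The boundary map ∂_2: C_2 → C_1 acts by ∂[p,q,r] = [q,r] − [p,r] + [p,q]. For instance
  ∂[1,2,6] = [2,6] − [1,6] + [1,2],
  ∂[1,4,6] = [4,6] − [1,6] + [1,4].
The 11×4 boundary matrix has rank 3 and Smith normal form diag(1,1,1).

∂_3: C_3 → C_2 sends each 3-simplex σ to the alternating sum Σ_i (−1)^i (σ with its i-th vertex removed). For instance
  ∂[1,2,4,6] = [2,4,6] − [1,4,6] + [1,2,6] − [1,2,4].
As a 4×1 matrix over Z this has rank 1, with invariant factors (1).

Reading off H_k = ker ∂_k / im ∂_{k+1}:

  H_0: rank C_0 − rank ∂_1 = 8 − 7 = 1, and the invariant factors of ∂_1 are all 1, so H_0 = Z.
  H_1: rank ker ∂_1 − rank ∂_2 = (11 − 7) − 3 = 1, and the invariant factors of ∂_2 are all 1, so H_1 = Z.
  H_2: rank ker ∂_2 − rank ∂_3 = (4 − 3) − 1 = 0, and the invariant factors of ∂_3 are all 1, so H_2 = 0.
  H_3: rank ker ∂_3 − rank ∂_4 = (1 − 1) − 0 = 0, and there is no ∂_4, so H_3 = 0.

H_0 = Z,  H_1 = Z,  H_2 = 0,  H_3 = 0.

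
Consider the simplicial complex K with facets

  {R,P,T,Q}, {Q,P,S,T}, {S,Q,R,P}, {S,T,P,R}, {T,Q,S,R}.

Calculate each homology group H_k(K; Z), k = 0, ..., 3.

H_0 = Z,  H_1 = 0,  H_2 = 0,  H_3 = Z.

Order the vertices as P < Q < R < S < T. Listing each simplex with vertices in this order, K has dimension 3 with simplices:

  0-simplices (5): P, Q, R, S, T
  1-simplices (10): PQ, PR, PS, PT, QR, QS, QT, RS, RT, ST
  2-simplices (10): PQR, PQS, PQT, PRS, PRT, PST, QRS, QRT, QST, RST
  3-simplices (5): PQRS, PQRT, PQST, PRST, QRST

Hence C_0 ≅ Z^5, C_1 ≅ Z^10, C_2 ≅ Z^10, C_3 ≅ Z^5.

∂_1: C_1 → C_0 is given by ∂[p,q] = [q] − [p]. For instance
  ∂PT = T − P.
This gives a 5×10 integer matrix of rank 4; reducing to Smith normal form yields diagonal entries (1,1,1,1).

The boundary map ∂_2: C_2 → C_1 acts by ∂[p,q,r] = [q,r] − [p,r] + [p,q]. For instance
  ∂QRS = RS − QS + QR,
  ∂PQR = QR − PR + PQ.
This gives a 10×10 integer matrix of rank 6; reducing to Smith normal form yields diagonal entries (1,1,1,1,1,1).

The boundary map ∂_3: C_3 → C_2 sends each 3-simplex σ to the alternating sum Σ_i (−1)^i (σ with its i-th vertex removed). For instance
  ∂PQRT = QRT − PRT + PQT − PQR,
  ∂PQRS = QRS − PRS + PQS − PQR.
The resulting 10×5 matrix has rank 4, and its Smith normal form has invariant factors (1,1,1,1).

From H_k ≅ ker(∂_k) / im(∂_{k+1}) we obtain:

  H_0: rank C_0 − rank ∂_1 = 5 − 4 = 1, and the invariant factors of ∂_1 are all 1, so H_0 = Z.
  H_1: rank ker ∂_1 − rank ∂_2 = (10 − 4) − 6 = 0, and the invariant factors of ∂_2 are all 1, so H_1 = 0.
  H_2: rank ker ∂_2 − rank ∂_3 = (10 − 6) − 4 = 0, and the invariant factors of ∂_3 are all 1, so H_2 = 0.
  H_3: rank ker ∂_3 − rank ∂_4 = (5 − 4) − 0 = 1, and there is no ∂_4, so H_3 = Z.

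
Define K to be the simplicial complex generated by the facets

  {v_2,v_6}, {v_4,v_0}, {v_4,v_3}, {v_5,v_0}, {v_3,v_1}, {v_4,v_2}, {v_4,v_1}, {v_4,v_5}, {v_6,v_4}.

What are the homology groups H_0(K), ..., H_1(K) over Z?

We work with the vertex ordering v_0 < v_1 < v_2 < v_3 < v_4 < v_5 < v_6. The simplices of K, each written with vertices in increasing order, are:

  0-simplices (7): [v_0], [v_1], [v_2], [v_3], [v_4], [v_5], [v_6]
  1-simplices (9): [v_0,v_4], [v_0,v_5], [v_1,v_3], [v_1,v_4], [v_2,v_4], [v_2,v_6], [v_3,v_4], [v_4,v_5], [v_4,v_6]

so the chain groups are C_0 ≅ Z^7, C_1 ≅ Z^9.

∂_1: C_1 → C_0 is given by ∂[p,q] = [q] − [p]. For instance
  ∂[v_1,v_4] = [v_4] − [v_1].
As a 7×9 matrix over Z this has rank 6, with invariant factors (1,1,1,1,1,1).

Computing H_k = (kernel of ∂_k) / (image of ∂_{k+1}):

  H_0: rank C_0 − rank ∂_1 = 7 − 6 = 1, and the invariant factors of ∂_1 are all 1, so H_0 = Z.
  H_1: rank ker ∂_1 − rank ∂_2 = (9 − 6) − 0 = 3, and there is no ∂_2, so H_1 = Z^3.

H_0 ≅ Z,  H_1 ≅ Z^3.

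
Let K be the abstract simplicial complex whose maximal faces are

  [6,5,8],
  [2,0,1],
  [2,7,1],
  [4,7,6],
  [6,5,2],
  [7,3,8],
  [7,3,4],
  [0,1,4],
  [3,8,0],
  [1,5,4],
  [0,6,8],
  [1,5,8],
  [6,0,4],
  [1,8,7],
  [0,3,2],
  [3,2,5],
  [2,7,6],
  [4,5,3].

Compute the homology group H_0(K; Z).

H_0 ≅ Z.

K has 9 vertices, 27 edges, 18 triangles.
rank ∂_0 = 0, rank ∂_1 = 8 ⇒ b_0 = 9 − 0 − 8 = 1; all invariant factors of ∂_1 are 1 so no torsion. So H_0 ≅ Z.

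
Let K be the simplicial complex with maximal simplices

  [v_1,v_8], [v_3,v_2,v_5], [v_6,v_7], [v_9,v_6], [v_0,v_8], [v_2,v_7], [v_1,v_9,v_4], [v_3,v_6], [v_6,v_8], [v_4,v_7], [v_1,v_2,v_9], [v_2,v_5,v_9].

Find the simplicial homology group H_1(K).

Fix the vertex order v_0 < v_1 < v_2 < v_3 < v_4 < v_5 < v_6 < v_7 < v_8 < v_9 and write every simplex with vertices in increasing order. Then dim K = 2 and the simplices of K are:

  0-simplices (10): [v_0], [v_1], [v_2], [v_3], [v_4], [v_5], [v_6], [v_7], [v_8], [v_9]
  1-simplices (17): (17 of them)
  2-simplices (4): [v_1,v_2,v_9], [v_1,v_4,v_9], [v_2,v_3,v_5], [v_2,v_5,v_9]

Hence C_0 ≅ Z^10, C_1 ≅ Z^17, C_2 ≅ Z^4.

∂_1: C_1 → C_0 maps an edge to its endpoints' difference, ∂[p,q] = q − p.
The resulting 10×17 matrix has rank 9, and its Smith normal form has invariant factors (1,1,1,1,1,1,1,1,1).

The boundary map ∂_2: C_2 → C_1 sends each 2-simplex [p,q,r] to [q,r] − [p,r] + [p,q]. For instance
  ∂[v_1,v_2,v_9] = [v_2,v_9] − [v_1,v_9] + [v_1,v_2],
  ∂[v_2,v_5,v_9] = [v_5,v_9] − [v_2,v_9] + [v_2,v_5].
As a 17×4 matrix over Z this has rank 4, with invariant factors (1,1,1,1).

From H_k ≅ ker(∂_k) / im(∂_{k+1}) we obtain:

  H_1: rank ker ∂_1 − rank ∂_2 = (17 − 9) − 4 = 4, and the invariant factors of ∂_2 are all 1, so H_1 ≅ Z^4.

H_1 ≅ Z^4.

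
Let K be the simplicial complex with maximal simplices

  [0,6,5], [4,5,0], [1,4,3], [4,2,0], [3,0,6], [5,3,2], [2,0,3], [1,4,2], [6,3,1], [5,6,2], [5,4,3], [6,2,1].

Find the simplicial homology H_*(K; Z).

H_0 = Z,  H_1 = Z/2Z,  H_2 = 0.

Order the vertices as 0 < 1 < 2 < 3 < 4 < 5 < 6. Listing each simplex with vertices in this order, K has dimension 2 with simplices:

  0-simplices (7): [0], [1], [2], [3], [4], [5], [6]
  1-simplices (18): [0,2], [0,3], [0,4], [0,5], [0,6], [1,2], [1,3], [1,4], [1,6], [2,3], [2,4], [2,5], [2,6], [3,4], [3,5], [3,6], [4,5], [5,6]
  2-simplices (12): [0,2,3], [0,2,4], [0,3,6], [0,4,5], [0,5,6], [1,2,4], [1,2,6], [1,3,4], [1,3,6], [2,3,5], [2,5,6], [3,4,5]

giving chain groups C_0 ≅ Z^7, C_1 ≅ Z^18, C_2 ≅ Z^12.

∂_1: C_1 → C_0 is given by ∂[p,q] = [q] − [p].
As a 7×18 matrix over Z this has rank 6, with invariant factors (1,1,1,1,1,1).

The boundary map ∂_2: C_2 → C_1 acts by ∂[p,q,r] = [q,r] − [p,r] + [p,q]. For instance
  ∂[0,2,3] = [2,3] − [0,3] + [0,2],
  ∂[1,3,6] = [3,6] − [1,6] + [1,3].
The resulting 18×12 matrix has rank 12, and its Smith normal form has invariant factors (1,1,1,1,1,1,1,1,1,1,1,2).

From H_k ≅ ker(∂_k) / im(∂_{k+1}) we obtain:

  H_0: rank C_0 − rank ∂_1 = 7 − 6 = 1, and the invariant factors of ∂_1 are all 1, so H_0 ≅ Z.
  H_1: rank ker ∂_1 − rank ∂_2 = (18 − 6) − 12 = 0, and ∂_2 has invariant factor 2 > 1, so H_1 ≅ Z/2Z.
  H_2: rank ker ∂_2 − rank ∂_3 = (12 − 12) − 0 = 0, and there is no ∂_3, so H_2 ≅ 0.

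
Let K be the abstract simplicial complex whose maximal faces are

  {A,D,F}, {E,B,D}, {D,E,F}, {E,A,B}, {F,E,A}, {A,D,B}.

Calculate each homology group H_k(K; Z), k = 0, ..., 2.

We work with the vertex ordering A < B < D < E < F. The simplices of K, each written with vertices in increasing order, are:

  0-simplices (5): A, B, D, E, F
  1-simplices (9): AB, AD, AE, AF, BD, BE, DE, DF, EF
  2-simplices (6): ABD, ABE, ADF, AEF, BDE, DEF

giving chain groups C_0 ≅ Z^5, C_1 ≅ Z^9, C_2 ≅ Z^6.

Boundary ∂_1: C_1 → C_0 sends each edge [p,q] (with p < q) to q − p. For instance
  ∂EF = F − E.
This gives a 5×9 integer matrix of rank 4; reducing to Smith normal form yields diagonal entries (1,1,1,1).

Boundary ∂_2: C_2 → C_1 sends each 2-simplex [p,q,r] to [q,r] − [p,r] + [p,q]. For instance
  ∂ABD = BD − AD + AB,
  ∂AEF = EF − AF + AE.
The resulting 9×6 matrix has rank 5, and its Smith normal form has invariant factors (1,1,1,1,1).

Now H_k = ker ∂_k / im ∂_{k+1}, so:

  H_0: rank C_0 − rank ∂_1 = 5 − 4 = 1, and the invariant factors of ∂_1 are all 1, so H_0 = Z.
  H_1: rank ker ∂_1 − rank ∂_2 = (9 − 4) − 5 = 0, and the invariant factors of ∂_2 are all 1, so H_1 = 0.
  H_2: rank ker ∂_2 − rank ∂_3 = (6 − 5) − 0 = 1, and there is no ∂_3, so H_2 = Z.

H_0 ≅ Z,  H_1 = 0,  H_2 ≅ Z.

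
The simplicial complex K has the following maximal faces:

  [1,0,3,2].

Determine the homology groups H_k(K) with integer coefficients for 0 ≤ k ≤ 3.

Take the total order 0 < 1 < 2 < 3 on the vertex set. Then K (dimension 3) consists of the simplices:

  0-simplices (4): [0], [1], [2], [3]
  1-simplices (6): [0,1], [0,2], [0,3], [1,2], [1,3], [2,3]
  2-simplices (4): [0,1,2], [0,1,3], [0,2,3], [1,2,3]
  3-simplices (1): [0,1,2,3]

giving chain groups C_0 ≅ Z^4, C_1 ≅ Z^6, C_2 ≅ Z^4, C_3 ≅ Z^1.

Boundary ∂_1: C_1 → C_0 maps an edge to its endpoints' difference, ∂[p,q] = q − p.
This gives a 4×6 integer matrix of rank 3; reducing to Smith normal form yields diagonal entries (1,1,1).

The boundary map ∂_2: C_2 → C_1 maps a triangle to the signed sum of its edges. For instance
  ∂[1,2,3] = [2,3] − [1,3] + [1,2],
  ∂[0,1,2] = [1,2] − [0,2] + [0,1].
As a 6×4 matrix over Z this has rank 3, with invariant factors (1,1,1).

The boundary map ∂_3: C_3 → C_2 sends each 3-simplex σ to the alternating sum Σ_i (−1)^i (σ with its i-th vertex removed). For instance
  ∂[0,1,2,3] = [1,2,3] − [0,2,3] + [0,1,3] − [0,1,2].
This gives a 4×1 integer matrix of rank 1; reducing to Smith normal form yields diagonal entries (1).

Now H_k = ker ∂_k / im ∂_{k+1}, so:

  H_0: rank C_0 − rank ∂_1 = 4 − 3 = 1, and the invariant factors of ∂_1 are all 1, so H_0 ≅ Z.
  H_1: rank ker ∂_1 − rank ∂_2 = (6 − 3) − 3 = 0, and the invariant factors of ∂_2 are all 1, so H_1 ≅ 0.
  H_2: rank ker ∂_2 − rank ∂_3 = (4 − 3) − 1 = 0, and the invariant factors of ∂_3 are all 1, so H_2 ≅ 0.
  H_3: rank ker ∂_3 − rank ∂_4 = (1 − 1) − 0 = 0, and there is no ∂_4, so H_3 ≅ 0.

(K is a triangulation of the 3-simplex.)

H_0 ≅ Z,  H_1 = 0,  H_2 = 0,  H_3 = 0.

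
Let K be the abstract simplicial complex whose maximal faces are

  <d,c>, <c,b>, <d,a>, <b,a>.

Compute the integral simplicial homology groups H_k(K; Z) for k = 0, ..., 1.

Fix the vertex order a < b < c < d and write every simplex with vertices in increasing order. Then dim K = 1 and the simplices of K are:

  0-simplices (4): a, b, c, d
  1-simplices (4): ab, ad, bc, cd

Hence C_0 ≅ Z^4, C_1 ≅ Z^4.

Boundary ∂_1: C_1 → C_0 sends each edge [p,q] (with p < q) to q − p. For instance
  ∂ad = d − a.
As a 4×4 matrix over Z this has rank 3, with invariant factors (1,1,1).

Reading off H_k = ker ∂_k / im ∂_{k+1}:

  H_0: rank C_0 − rank ∂_1 = 4 − 3 = 1, and the invariant factors of ∂_1 are all 1, so H_0 = Z.
  H_1: rank ker ∂_1 − rank ∂_2 = (4 − 3) − 0 = 1, and there is no ∂_2, so H_1 = Z.

H_0 = Z,  H_1 = Z.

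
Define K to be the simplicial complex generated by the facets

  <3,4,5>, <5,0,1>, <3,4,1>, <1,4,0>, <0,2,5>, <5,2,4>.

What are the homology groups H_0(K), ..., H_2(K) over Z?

H_0 ≅ Z,  H_1 ≅ Z,  H_2 = 0.

Fix the vertex order 0 < 1 < 2 < 3 < 4 < 5 and write every simplex with vertices in increasing order. Then dim K = 2 and the simplices of K are:

  0-simplices (6): [0], [1], [2], [3], [4], [5]
  1-simplices (12): [0,1], [0,2], [0,4], [0,5], [1,3], [1,4], [1,5], [2,4], [2,5], [3,4], [3,5], [4,5]
  2-simplices (6): [0,1,4], [0,1,5], [0,2,5], [1,3,4], [2,4,5], [3,4,5]

giving chain groups C_0 ≅ Z^6, C_1 ≅ Z^12, C_2 ≅ Z^6.

Boundary ∂_1: C_1 → C_0 sends each edge [p,q] (with p < q) to q − p.
The 6×12 boundary matrix has rank 5 and Smith normal form diag(1,1,1,1,1).

∂_2: C_2 → C_1 sends each 2-simplex [p,q,r] to [q,r] − [p,r] + [p,q]. For instance
  ∂[2,4,5] = [4,5] − [2,5] + [2,4],
  ∂[1,3,4] = [3,4] − [1,4] + [1,3].
The resulting 12×6 matrix has rank 6, and its Smith normal form has invariant factors (1,1,1,1,1,1).

Now H_k = ker ∂_k / im ∂_{k+1}, so:

  H_0: rank C_0 − rank ∂_1 = 6 − 5 = 1, and the invariant factors of ∂_1 are all 1, so H_0 ≅ Z.
  H_1: rank ker ∂_1 − rank ∂_2 = (12 − 5) − 6 = 1, and the invariant factors of ∂_2 are all 1, so H_1 ≅ Z.
  H_2: rank ker ∂_2 − rank ∂_3 = (6 − 6) − 0 = 0, and there is no ∂_3, so H_2 ≅ 0.

As a check, the Euler characteristic is 6 − 12 + 6 = 0, which agrees with 1 − 1 + 0 = 0.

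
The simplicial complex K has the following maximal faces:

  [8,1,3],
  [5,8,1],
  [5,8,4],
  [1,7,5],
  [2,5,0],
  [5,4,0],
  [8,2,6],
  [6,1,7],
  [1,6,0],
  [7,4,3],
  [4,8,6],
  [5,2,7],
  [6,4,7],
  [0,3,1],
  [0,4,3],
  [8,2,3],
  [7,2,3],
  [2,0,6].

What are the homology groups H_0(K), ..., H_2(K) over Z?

H_0 = Z,  H_1 = Z^2,  H_2 = Z.

We work with the vertex ordering 0 < 1 < 2 < 3 < 4 < 5 < 6 < 7 < 8. The simplices of K, each written with vertices in increasing order, are:

  0-simplices (9): [0], [1], [2], [3], [4], [5], [6], [7], [8]
  1-simplices (27): (27 of them)
  2-simplices (18): [0,1,3], [0,1,6], [0,2,5], [0,2,6], [0,3,4], [0,4,5], [1,3,8], [1,5,7], [1,5,8], [1,6,7], [2,3,7], [2,3,8], [2,5,7], [2,6,8], [3,4,7], [4,5,8], [4,6,7], [4,6,8]

giving chain groups C_0 ≅ Z^9, C_1 ≅ Z^27, C_2 ≅ Z^18.

The boundary map ∂_1: C_1 → C_0 is given by ∂[p,q] = [q] − [p]. For instance
  ∂[1,8] = [8] − [1].
The resulting 9×27 matrix has rank 8, and its Smith normal form has invariant factors (1,1,1,1,1,1,1,1).

The boundary map ∂_2: C_2 → C_1 sends each 2-simplex [p,q,r] to [q,r] − [p,r] + [p,q]. For instance
  ∂[1,3,8] = [3,8] − [1,8] + [1,3],
  ∂[1,6,7] = [6,7] − [1,7] + [1,6].
The resulting 27×18 matrix has rank 17, and its Smith normal form has invariant factors (1,1,1,1,1,1,1,1,1,1,1,1,1,1,1,1,1).

From H_k ≅ ker(∂_k) / im(∂_{k+1}) we obtain:

  H_0: rank C_0 − rank ∂_1 = 9 − 8 = 1, and the invariant factors of ∂_1 are all 1, so H_0 = Z.
  H_1: rank ker ∂_1 − rank ∂_2 = (27 − 8) − 17 = 2, and the invariant factors of ∂_2 are all 1, so H_1 = Z^2.
  H_2: rank ker ∂_2 − rank ∂_3 = (18 − 17) − 0 = 1, and there is no ∂_3, so H_2 = Z.

As a check, the Euler characteristic is 9 − 27 + 18 = 0, which agrees with 1 − 2 + 1 = 0.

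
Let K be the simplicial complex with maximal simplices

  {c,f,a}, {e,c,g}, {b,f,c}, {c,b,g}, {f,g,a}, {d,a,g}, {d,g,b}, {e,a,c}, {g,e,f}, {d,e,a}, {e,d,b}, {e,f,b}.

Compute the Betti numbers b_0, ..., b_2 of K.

Take the total order a < b < c < d < e < f < g on the vertex set. Then K (dimension 2) consists of the simplices:

  0-simplices (7): a, b, c, d, e, f, g
  1-simplices (18): ac, ad, ae, af, ag, bc, bd, be, bf, bg, ce, cf, cg, de, dg, ef, eg, fg
  2-simplices (12): ace, acf, ade, adg, afg, bcf, bcg, bde, bdg, bef, ceg, efg

giving chain groups C_0 ≅ Z^7, C_1 ≅ Z^18, C_2 ≅ Z^12.

∂_1: C_1 → C_0 is given by ∂[p,q] = [q] − [p]. For instance
  ∂ag = g − a.
The 7×18 boundary matrix has rank 6 and Smith normal form diag(1,1,1,1,1,1).

Boundary ∂_2: C_2 → C_1 acts by ∂[p,q,r] = [q,r] − [p,r] + [p,q]. For instance
  ∂ceg = eg − cg + ce,
  ∂bcf = cf − bf + bc.
As a 18×12 matrix over Z this has rank 12, with invariant factors (1,1,1,1,1,1,1,1,1,1,1,2).

Computing H_k = (kernel of ∂_k) / (image of ∂_{k+1}):

  H_0: rank C_0 − rank ∂_1 = 7 − 6 = 1, and the invariant factors of ∂_1 are all 1, so H_0 ≅ Z.
  H_1: rank ker ∂_1 − rank ∂_2 = (18 − 6) − 12 = 0, and ∂_2 has invariant factor 2 > 1, so H_1 ≅ Z_2.
  H_2: rank ker ∂_2 − rank ∂_3 = (12 − 12) − 0 = 0, and there is no ∂_3, so H_2 ≅ 0.

As a check, the Euler characteristic is 7 − 18 + 12 = 1, which agrees with 1 − 0 + 0 = 1.

Hence the Betti numbers are b_0 = 1, b_1 = 0, b_2 = 0.

b_0 = 1, b_1 = 0, b_2 = 0.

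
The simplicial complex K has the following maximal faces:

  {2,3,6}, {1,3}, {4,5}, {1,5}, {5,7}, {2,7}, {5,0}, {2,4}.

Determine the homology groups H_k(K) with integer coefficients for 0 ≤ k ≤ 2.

We work with the vertex ordering 0 < 1 < 2 < 3 < 4 < 5 < 6 < 7. The simplices of K, each written with vertices in increasing order, are:

  0-simplices (8): [0], [1], [2], [3], [4], [5], [6], [7]
  1-simplices (10): [0,5], [1,3], [1,5], [2,3], [2,4], [2,6], [2,7], [3,6], [4,5], [5,7]
  2-simplices (1): [2,3,6]

Hence C_0 ≅ Z^8, C_1 ≅ Z^10, C_2 ≅ Z^1.

∂_1: C_1 → C_0 maps an edge to its endpoints' difference, ∂[p,q] = q − p. For instance
  ∂[5,7] = [7] − [5].
This gives a 8×10 integer matrix of rank 7; reducing to Smith normal form yields diagonal entries (1,1,1,1,1,1,1).

∂_2: C_2 → C_1 sends each 2-simplex [p,q,r] to [q,r] − [p,r] + [p,q]. For instance
  ∂[2,3,6] = [3,6] − [2,6] + [2,3].
This gives a 10×1 integer matrix of rank 1; reducing to Smith normal form yields diagonal entries (1).

Computing H_k = (kernel of ∂_k) / (image of ∂_{k+1}):

  H_0: rank C_0 − rank ∂_1 = 8 − 7 = 1, and the invariant factors of ∂_1 are all 1, so H_0 ≅ Z.
  H_1: rank ker ∂_1 − rank ∂_2 = (10 − 7) − 1 = 2, and the invariant factors of ∂_2 are all 1, so H_1 ≅ Z^2.
  H_2: rank ker ∂_2 − rank ∂_3 = (1 − 1) − 0 = 0, and there is no ∂_3, so H_2 ≅ 0.

H_0 = Z,  H_1 = Z^2,  H_2 = 0.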